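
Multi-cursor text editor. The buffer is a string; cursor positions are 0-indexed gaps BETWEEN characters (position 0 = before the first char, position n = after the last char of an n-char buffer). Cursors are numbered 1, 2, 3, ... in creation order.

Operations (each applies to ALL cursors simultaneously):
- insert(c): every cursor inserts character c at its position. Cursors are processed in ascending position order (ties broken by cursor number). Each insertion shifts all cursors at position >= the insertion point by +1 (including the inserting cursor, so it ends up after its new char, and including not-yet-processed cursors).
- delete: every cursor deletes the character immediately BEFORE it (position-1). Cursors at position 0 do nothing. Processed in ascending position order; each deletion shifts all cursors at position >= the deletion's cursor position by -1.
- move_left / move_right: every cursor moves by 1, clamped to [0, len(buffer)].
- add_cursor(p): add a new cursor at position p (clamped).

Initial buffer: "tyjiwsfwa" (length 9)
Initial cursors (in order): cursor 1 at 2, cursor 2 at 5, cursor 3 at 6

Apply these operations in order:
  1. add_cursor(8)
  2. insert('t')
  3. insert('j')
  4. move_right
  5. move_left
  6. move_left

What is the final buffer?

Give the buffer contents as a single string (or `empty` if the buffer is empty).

After op 1 (add_cursor(8)): buffer="tyjiwsfwa" (len 9), cursors c1@2 c2@5 c3@6 c4@8, authorship .........
After op 2 (insert('t')): buffer="tytjiwtstfwta" (len 13), cursors c1@3 c2@7 c3@9 c4@12, authorship ..1...2.3..4.
After op 3 (insert('j')): buffer="tytjjiwtjstjfwtja" (len 17), cursors c1@4 c2@9 c3@12 c4@16, authorship ..11...22.33..44.
After op 4 (move_right): buffer="tytjjiwtjstjfwtja" (len 17), cursors c1@5 c2@10 c3@13 c4@17, authorship ..11...22.33..44.
After op 5 (move_left): buffer="tytjjiwtjstjfwtja" (len 17), cursors c1@4 c2@9 c3@12 c4@16, authorship ..11...22.33..44.
After op 6 (move_left): buffer="tytjjiwtjstjfwtja" (len 17), cursors c1@3 c2@8 c3@11 c4@15, authorship ..11...22.33..44.

Answer: tytjjiwtjstjfwtja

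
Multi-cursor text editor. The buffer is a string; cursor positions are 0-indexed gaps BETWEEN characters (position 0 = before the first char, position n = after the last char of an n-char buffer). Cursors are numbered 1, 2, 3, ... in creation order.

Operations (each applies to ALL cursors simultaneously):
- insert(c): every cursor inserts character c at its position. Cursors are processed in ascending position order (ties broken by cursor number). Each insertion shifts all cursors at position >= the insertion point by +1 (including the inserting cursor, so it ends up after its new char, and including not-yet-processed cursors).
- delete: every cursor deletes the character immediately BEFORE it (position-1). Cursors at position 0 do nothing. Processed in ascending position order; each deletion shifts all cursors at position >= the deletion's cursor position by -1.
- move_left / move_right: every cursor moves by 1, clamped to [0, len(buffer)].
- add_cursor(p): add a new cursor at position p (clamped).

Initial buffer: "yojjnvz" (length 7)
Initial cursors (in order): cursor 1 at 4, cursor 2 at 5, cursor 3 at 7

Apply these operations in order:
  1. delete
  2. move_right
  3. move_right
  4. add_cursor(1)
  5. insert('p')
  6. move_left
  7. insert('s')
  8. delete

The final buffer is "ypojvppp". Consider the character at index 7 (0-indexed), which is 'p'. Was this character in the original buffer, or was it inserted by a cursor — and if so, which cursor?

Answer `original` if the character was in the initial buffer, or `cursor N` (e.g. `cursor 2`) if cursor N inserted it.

Answer: cursor 3

Derivation:
After op 1 (delete): buffer="yojv" (len 4), cursors c1@3 c2@3 c3@4, authorship ....
After op 2 (move_right): buffer="yojv" (len 4), cursors c1@4 c2@4 c3@4, authorship ....
After op 3 (move_right): buffer="yojv" (len 4), cursors c1@4 c2@4 c3@4, authorship ....
After op 4 (add_cursor(1)): buffer="yojv" (len 4), cursors c4@1 c1@4 c2@4 c3@4, authorship ....
After op 5 (insert('p')): buffer="ypojvppp" (len 8), cursors c4@2 c1@8 c2@8 c3@8, authorship .4...123
After op 6 (move_left): buffer="ypojvppp" (len 8), cursors c4@1 c1@7 c2@7 c3@7, authorship .4...123
After op 7 (insert('s')): buffer="yspojvppsssp" (len 12), cursors c4@2 c1@11 c2@11 c3@11, authorship .44...121233
After op 8 (delete): buffer="ypojvppp" (len 8), cursors c4@1 c1@7 c2@7 c3@7, authorship .4...123
Authorship (.=original, N=cursor N): . 4 . . . 1 2 3
Index 7: author = 3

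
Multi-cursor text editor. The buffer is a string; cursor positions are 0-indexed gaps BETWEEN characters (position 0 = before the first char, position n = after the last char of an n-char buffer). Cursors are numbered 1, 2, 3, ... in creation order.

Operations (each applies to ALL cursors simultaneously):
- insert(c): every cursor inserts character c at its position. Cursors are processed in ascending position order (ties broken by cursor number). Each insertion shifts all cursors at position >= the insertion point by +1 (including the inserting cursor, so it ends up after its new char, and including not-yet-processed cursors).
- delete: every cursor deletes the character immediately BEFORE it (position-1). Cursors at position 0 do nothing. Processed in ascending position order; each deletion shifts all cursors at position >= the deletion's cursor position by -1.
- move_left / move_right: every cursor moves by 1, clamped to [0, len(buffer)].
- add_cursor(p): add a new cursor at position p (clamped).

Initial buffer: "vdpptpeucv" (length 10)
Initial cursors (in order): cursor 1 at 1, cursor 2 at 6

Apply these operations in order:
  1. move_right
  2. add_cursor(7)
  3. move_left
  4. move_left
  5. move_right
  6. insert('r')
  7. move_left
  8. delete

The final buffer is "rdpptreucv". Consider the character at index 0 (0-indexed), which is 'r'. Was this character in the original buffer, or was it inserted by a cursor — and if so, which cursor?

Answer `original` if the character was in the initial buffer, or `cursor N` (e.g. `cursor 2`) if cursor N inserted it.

Answer: cursor 1

Derivation:
After op 1 (move_right): buffer="vdpptpeucv" (len 10), cursors c1@2 c2@7, authorship ..........
After op 2 (add_cursor(7)): buffer="vdpptpeucv" (len 10), cursors c1@2 c2@7 c3@7, authorship ..........
After op 3 (move_left): buffer="vdpptpeucv" (len 10), cursors c1@1 c2@6 c3@6, authorship ..........
After op 4 (move_left): buffer="vdpptpeucv" (len 10), cursors c1@0 c2@5 c3@5, authorship ..........
After op 5 (move_right): buffer="vdpptpeucv" (len 10), cursors c1@1 c2@6 c3@6, authorship ..........
After op 6 (insert('r')): buffer="vrdpptprreucv" (len 13), cursors c1@2 c2@9 c3@9, authorship .1.....23....
After op 7 (move_left): buffer="vrdpptprreucv" (len 13), cursors c1@1 c2@8 c3@8, authorship .1.....23....
After op 8 (delete): buffer="rdpptreucv" (len 10), cursors c1@0 c2@5 c3@5, authorship 1....3....
Authorship (.=original, N=cursor N): 1 . . . . 3 . . . .
Index 0: author = 1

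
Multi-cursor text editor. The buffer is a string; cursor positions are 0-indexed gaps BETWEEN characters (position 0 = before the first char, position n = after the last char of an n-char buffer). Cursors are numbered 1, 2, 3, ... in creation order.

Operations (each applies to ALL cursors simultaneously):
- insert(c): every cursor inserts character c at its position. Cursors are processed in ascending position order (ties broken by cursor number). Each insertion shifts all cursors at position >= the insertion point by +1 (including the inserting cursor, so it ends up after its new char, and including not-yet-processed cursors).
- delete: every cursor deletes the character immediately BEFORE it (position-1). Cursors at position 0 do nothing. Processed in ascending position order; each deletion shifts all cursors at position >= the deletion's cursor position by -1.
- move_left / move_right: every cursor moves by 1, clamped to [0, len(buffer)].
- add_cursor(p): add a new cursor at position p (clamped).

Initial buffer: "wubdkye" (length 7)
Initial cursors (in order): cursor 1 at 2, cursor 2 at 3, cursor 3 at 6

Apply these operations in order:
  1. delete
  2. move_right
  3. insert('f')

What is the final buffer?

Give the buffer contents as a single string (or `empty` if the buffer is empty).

After op 1 (delete): buffer="wdke" (len 4), cursors c1@1 c2@1 c3@3, authorship ....
After op 2 (move_right): buffer="wdke" (len 4), cursors c1@2 c2@2 c3@4, authorship ....
After op 3 (insert('f')): buffer="wdffkef" (len 7), cursors c1@4 c2@4 c3@7, authorship ..12..3

Answer: wdffkef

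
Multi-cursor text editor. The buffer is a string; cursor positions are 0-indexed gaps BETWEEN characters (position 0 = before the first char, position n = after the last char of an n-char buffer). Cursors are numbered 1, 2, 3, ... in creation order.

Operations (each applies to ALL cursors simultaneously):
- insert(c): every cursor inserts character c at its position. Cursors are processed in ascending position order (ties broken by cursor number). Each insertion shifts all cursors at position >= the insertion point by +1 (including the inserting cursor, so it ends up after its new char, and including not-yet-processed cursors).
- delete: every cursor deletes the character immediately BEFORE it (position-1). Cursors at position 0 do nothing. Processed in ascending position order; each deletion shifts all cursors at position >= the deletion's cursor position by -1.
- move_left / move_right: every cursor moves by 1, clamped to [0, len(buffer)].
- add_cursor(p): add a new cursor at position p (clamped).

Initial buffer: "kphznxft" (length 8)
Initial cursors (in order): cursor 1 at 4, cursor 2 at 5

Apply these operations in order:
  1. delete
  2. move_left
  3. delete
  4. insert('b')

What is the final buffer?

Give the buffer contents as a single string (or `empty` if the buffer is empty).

After op 1 (delete): buffer="kphxft" (len 6), cursors c1@3 c2@3, authorship ......
After op 2 (move_left): buffer="kphxft" (len 6), cursors c1@2 c2@2, authorship ......
After op 3 (delete): buffer="hxft" (len 4), cursors c1@0 c2@0, authorship ....
After op 4 (insert('b')): buffer="bbhxft" (len 6), cursors c1@2 c2@2, authorship 12....

Answer: bbhxft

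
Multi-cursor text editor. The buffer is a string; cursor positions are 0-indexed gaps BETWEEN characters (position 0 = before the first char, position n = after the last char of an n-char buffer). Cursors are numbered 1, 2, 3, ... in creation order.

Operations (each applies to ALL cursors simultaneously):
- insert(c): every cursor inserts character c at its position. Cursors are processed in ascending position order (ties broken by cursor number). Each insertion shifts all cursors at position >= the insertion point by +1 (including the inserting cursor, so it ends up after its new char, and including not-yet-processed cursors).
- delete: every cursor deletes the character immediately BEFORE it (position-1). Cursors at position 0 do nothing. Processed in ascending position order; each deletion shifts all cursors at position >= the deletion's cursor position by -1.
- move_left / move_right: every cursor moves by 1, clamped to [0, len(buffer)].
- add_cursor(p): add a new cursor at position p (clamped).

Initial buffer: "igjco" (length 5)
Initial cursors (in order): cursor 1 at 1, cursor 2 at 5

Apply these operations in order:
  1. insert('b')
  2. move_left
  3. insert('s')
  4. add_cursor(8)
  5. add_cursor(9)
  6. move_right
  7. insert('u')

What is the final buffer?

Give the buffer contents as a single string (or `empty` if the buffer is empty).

After op 1 (insert('b')): buffer="ibgjcob" (len 7), cursors c1@2 c2@7, authorship .1....2
After op 2 (move_left): buffer="ibgjcob" (len 7), cursors c1@1 c2@6, authorship .1....2
After op 3 (insert('s')): buffer="isbgjcosb" (len 9), cursors c1@2 c2@8, authorship .11....22
After op 4 (add_cursor(8)): buffer="isbgjcosb" (len 9), cursors c1@2 c2@8 c3@8, authorship .11....22
After op 5 (add_cursor(9)): buffer="isbgjcosb" (len 9), cursors c1@2 c2@8 c3@8 c4@9, authorship .11....22
After op 6 (move_right): buffer="isbgjcosb" (len 9), cursors c1@3 c2@9 c3@9 c4@9, authorship .11....22
After op 7 (insert('u')): buffer="isbugjcosbuuu" (len 13), cursors c1@4 c2@13 c3@13 c4@13, authorship .111....22234

Answer: isbugjcosbuuu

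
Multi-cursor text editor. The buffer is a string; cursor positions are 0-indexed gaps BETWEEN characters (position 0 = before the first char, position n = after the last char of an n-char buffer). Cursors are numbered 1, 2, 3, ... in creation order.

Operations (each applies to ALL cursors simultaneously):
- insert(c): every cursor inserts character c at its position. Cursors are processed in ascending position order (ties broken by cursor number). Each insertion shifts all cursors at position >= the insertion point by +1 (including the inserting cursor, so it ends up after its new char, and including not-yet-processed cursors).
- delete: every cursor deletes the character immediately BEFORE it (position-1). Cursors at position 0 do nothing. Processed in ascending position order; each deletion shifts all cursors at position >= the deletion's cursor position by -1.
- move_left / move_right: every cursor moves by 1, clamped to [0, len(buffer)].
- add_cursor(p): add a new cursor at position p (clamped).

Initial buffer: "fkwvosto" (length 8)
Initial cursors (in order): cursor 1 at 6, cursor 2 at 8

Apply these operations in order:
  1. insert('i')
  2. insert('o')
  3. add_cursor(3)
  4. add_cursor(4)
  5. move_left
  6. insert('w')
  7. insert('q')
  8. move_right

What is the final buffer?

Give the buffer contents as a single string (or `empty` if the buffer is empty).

After op 1 (insert('i')): buffer="fkwvositoi" (len 10), cursors c1@7 c2@10, authorship ......1..2
After op 2 (insert('o')): buffer="fkwvosiotoio" (len 12), cursors c1@8 c2@12, authorship ......11..22
After op 3 (add_cursor(3)): buffer="fkwvosiotoio" (len 12), cursors c3@3 c1@8 c2@12, authorship ......11..22
After op 4 (add_cursor(4)): buffer="fkwvosiotoio" (len 12), cursors c3@3 c4@4 c1@8 c2@12, authorship ......11..22
After op 5 (move_left): buffer="fkwvosiotoio" (len 12), cursors c3@2 c4@3 c1@7 c2@11, authorship ......11..22
After op 6 (insert('w')): buffer="fkwwwvosiwotoiwo" (len 16), cursors c3@3 c4@5 c1@10 c2@15, authorship ..3.4...111..222
After op 7 (insert('q')): buffer="fkwqwwqvosiwqotoiwqo" (len 20), cursors c3@4 c4@7 c1@13 c2@19, authorship ..33.44...1111..2222
After op 8 (move_right): buffer="fkwqwwqvosiwqotoiwqo" (len 20), cursors c3@5 c4@8 c1@14 c2@20, authorship ..33.44...1111..2222

Answer: fkwqwwqvosiwqotoiwqo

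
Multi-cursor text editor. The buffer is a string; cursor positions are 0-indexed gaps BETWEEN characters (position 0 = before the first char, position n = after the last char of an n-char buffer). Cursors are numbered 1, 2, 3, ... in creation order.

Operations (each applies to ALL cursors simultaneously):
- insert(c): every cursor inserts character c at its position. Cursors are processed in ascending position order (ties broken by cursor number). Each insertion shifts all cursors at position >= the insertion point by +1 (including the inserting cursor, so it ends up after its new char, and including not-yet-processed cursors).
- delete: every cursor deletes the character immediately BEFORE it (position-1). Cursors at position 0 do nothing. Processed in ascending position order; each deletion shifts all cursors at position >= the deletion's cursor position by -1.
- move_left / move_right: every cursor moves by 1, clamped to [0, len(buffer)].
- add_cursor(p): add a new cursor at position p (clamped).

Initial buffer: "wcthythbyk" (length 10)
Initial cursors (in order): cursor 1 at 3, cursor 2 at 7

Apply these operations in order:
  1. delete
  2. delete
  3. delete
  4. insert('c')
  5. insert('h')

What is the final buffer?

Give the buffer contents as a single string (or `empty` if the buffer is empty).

Answer: chhchbyk

Derivation:
After op 1 (delete): buffer="wchytbyk" (len 8), cursors c1@2 c2@5, authorship ........
After op 2 (delete): buffer="whybyk" (len 6), cursors c1@1 c2@3, authorship ......
After op 3 (delete): buffer="hbyk" (len 4), cursors c1@0 c2@1, authorship ....
After op 4 (insert('c')): buffer="chcbyk" (len 6), cursors c1@1 c2@3, authorship 1.2...
After op 5 (insert('h')): buffer="chhchbyk" (len 8), cursors c1@2 c2@5, authorship 11.22...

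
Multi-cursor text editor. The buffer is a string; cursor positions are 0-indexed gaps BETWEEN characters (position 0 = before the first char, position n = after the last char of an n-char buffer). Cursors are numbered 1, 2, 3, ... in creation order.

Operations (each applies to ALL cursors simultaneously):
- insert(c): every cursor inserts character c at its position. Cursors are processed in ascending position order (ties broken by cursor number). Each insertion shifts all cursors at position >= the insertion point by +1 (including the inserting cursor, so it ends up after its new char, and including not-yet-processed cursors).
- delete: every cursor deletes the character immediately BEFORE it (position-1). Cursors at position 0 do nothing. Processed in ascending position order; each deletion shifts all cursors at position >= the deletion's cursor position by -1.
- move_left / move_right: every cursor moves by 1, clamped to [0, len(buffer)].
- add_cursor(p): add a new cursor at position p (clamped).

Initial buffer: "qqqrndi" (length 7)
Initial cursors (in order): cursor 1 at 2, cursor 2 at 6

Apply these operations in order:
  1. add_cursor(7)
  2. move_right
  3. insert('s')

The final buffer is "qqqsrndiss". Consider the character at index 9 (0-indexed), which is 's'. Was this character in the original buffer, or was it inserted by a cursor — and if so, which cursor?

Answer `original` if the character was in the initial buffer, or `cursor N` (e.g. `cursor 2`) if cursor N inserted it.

After op 1 (add_cursor(7)): buffer="qqqrndi" (len 7), cursors c1@2 c2@6 c3@7, authorship .......
After op 2 (move_right): buffer="qqqrndi" (len 7), cursors c1@3 c2@7 c3@7, authorship .......
After op 3 (insert('s')): buffer="qqqsrndiss" (len 10), cursors c1@4 c2@10 c3@10, authorship ...1....23
Authorship (.=original, N=cursor N): . . . 1 . . . . 2 3
Index 9: author = 3

Answer: cursor 3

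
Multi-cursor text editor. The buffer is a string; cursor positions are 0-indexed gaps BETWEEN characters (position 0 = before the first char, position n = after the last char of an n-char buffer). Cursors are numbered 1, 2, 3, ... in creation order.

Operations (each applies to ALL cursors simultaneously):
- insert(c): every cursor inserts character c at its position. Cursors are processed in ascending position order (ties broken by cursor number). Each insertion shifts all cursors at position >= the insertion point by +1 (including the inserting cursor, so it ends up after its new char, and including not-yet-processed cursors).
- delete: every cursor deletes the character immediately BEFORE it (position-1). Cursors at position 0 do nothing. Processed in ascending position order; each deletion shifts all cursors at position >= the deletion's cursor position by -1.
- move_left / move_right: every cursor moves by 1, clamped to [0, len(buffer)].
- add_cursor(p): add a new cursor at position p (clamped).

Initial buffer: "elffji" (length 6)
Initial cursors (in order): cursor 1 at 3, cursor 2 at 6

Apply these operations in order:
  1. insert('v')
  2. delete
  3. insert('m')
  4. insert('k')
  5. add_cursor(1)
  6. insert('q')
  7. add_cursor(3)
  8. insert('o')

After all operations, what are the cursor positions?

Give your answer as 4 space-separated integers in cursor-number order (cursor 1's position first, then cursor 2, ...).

Answer: 10 17 3 5

Derivation:
After op 1 (insert('v')): buffer="elfvfjiv" (len 8), cursors c1@4 c2@8, authorship ...1...2
After op 2 (delete): buffer="elffji" (len 6), cursors c1@3 c2@6, authorship ......
After op 3 (insert('m')): buffer="elfmfjim" (len 8), cursors c1@4 c2@8, authorship ...1...2
After op 4 (insert('k')): buffer="elfmkfjimk" (len 10), cursors c1@5 c2@10, authorship ...11...22
After op 5 (add_cursor(1)): buffer="elfmkfjimk" (len 10), cursors c3@1 c1@5 c2@10, authorship ...11...22
After op 6 (insert('q')): buffer="eqlfmkqfjimkq" (len 13), cursors c3@2 c1@7 c2@13, authorship .3..111...222
After op 7 (add_cursor(3)): buffer="eqlfmkqfjimkq" (len 13), cursors c3@2 c4@3 c1@7 c2@13, authorship .3..111...222
After op 8 (insert('o')): buffer="eqolofmkqofjimkqo" (len 17), cursors c3@3 c4@5 c1@10 c2@17, authorship .33.4.1111...2222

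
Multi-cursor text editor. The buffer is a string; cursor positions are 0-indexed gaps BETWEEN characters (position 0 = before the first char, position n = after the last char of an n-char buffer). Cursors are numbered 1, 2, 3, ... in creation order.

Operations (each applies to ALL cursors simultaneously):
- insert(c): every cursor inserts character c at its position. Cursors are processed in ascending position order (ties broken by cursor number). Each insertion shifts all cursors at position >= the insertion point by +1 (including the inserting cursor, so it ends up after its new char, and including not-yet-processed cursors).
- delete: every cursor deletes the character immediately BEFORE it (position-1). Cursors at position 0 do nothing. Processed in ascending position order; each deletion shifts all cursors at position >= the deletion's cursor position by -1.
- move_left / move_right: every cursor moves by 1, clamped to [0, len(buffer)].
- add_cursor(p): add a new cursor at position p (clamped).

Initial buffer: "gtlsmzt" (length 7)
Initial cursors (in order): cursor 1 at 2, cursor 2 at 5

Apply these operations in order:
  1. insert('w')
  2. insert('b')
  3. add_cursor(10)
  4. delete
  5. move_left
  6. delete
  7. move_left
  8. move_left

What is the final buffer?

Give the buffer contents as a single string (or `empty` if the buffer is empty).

After op 1 (insert('w')): buffer="gtwlsmwzt" (len 9), cursors c1@3 c2@7, authorship ..1...2..
After op 2 (insert('b')): buffer="gtwblsmwbzt" (len 11), cursors c1@4 c2@9, authorship ..11...22..
After op 3 (add_cursor(10)): buffer="gtwblsmwbzt" (len 11), cursors c1@4 c2@9 c3@10, authorship ..11...22..
After op 4 (delete): buffer="gtwlsmwt" (len 8), cursors c1@3 c2@7 c3@7, authorship ..1...2.
After op 5 (move_left): buffer="gtwlsmwt" (len 8), cursors c1@2 c2@6 c3@6, authorship ..1...2.
After op 6 (delete): buffer="gwlwt" (len 5), cursors c1@1 c2@3 c3@3, authorship .1.2.
After op 7 (move_left): buffer="gwlwt" (len 5), cursors c1@0 c2@2 c3@2, authorship .1.2.
After op 8 (move_left): buffer="gwlwt" (len 5), cursors c1@0 c2@1 c3@1, authorship .1.2.

Answer: gwlwt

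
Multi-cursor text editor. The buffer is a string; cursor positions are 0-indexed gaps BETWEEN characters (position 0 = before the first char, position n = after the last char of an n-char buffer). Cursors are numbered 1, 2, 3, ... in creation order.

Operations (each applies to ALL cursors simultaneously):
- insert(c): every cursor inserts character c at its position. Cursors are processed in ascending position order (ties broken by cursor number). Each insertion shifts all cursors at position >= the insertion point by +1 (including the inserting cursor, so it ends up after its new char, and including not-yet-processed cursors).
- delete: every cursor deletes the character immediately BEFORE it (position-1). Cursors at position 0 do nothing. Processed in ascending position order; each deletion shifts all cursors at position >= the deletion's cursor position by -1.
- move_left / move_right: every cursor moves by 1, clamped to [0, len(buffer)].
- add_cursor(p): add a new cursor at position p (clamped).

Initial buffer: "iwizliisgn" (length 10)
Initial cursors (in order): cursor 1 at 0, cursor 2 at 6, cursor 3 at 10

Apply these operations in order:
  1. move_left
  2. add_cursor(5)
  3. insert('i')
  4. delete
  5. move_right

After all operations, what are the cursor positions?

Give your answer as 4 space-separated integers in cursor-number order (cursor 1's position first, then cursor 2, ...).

Answer: 1 6 10 6

Derivation:
After op 1 (move_left): buffer="iwizliisgn" (len 10), cursors c1@0 c2@5 c3@9, authorship ..........
After op 2 (add_cursor(5)): buffer="iwizliisgn" (len 10), cursors c1@0 c2@5 c4@5 c3@9, authorship ..........
After op 3 (insert('i')): buffer="iiwizliiiisgin" (len 14), cursors c1@1 c2@8 c4@8 c3@13, authorship 1.....24....3.
After op 4 (delete): buffer="iwizliisgn" (len 10), cursors c1@0 c2@5 c4@5 c3@9, authorship ..........
After op 5 (move_right): buffer="iwizliisgn" (len 10), cursors c1@1 c2@6 c4@6 c3@10, authorship ..........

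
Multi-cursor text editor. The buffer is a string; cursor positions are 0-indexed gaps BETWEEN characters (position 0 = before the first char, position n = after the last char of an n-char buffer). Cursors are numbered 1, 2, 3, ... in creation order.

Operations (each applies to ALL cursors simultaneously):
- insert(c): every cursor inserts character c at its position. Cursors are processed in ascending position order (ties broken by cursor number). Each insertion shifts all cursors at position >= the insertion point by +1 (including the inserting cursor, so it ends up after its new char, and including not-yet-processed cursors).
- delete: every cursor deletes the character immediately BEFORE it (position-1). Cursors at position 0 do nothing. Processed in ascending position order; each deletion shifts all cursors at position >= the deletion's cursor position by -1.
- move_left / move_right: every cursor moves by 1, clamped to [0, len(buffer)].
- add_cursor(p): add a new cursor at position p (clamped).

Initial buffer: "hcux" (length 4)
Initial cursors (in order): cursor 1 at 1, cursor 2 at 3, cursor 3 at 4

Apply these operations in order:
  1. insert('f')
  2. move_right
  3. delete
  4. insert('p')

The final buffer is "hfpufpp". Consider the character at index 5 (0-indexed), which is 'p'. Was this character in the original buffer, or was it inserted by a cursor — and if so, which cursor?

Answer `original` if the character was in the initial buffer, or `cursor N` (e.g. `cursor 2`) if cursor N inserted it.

After op 1 (insert('f')): buffer="hfcufxf" (len 7), cursors c1@2 c2@5 c3@7, authorship .1..2.3
After op 2 (move_right): buffer="hfcufxf" (len 7), cursors c1@3 c2@6 c3@7, authorship .1..2.3
After op 3 (delete): buffer="hfuf" (len 4), cursors c1@2 c2@4 c3@4, authorship .1.2
After op 4 (insert('p')): buffer="hfpufpp" (len 7), cursors c1@3 c2@7 c3@7, authorship .11.223
Authorship (.=original, N=cursor N): . 1 1 . 2 2 3
Index 5: author = 2

Answer: cursor 2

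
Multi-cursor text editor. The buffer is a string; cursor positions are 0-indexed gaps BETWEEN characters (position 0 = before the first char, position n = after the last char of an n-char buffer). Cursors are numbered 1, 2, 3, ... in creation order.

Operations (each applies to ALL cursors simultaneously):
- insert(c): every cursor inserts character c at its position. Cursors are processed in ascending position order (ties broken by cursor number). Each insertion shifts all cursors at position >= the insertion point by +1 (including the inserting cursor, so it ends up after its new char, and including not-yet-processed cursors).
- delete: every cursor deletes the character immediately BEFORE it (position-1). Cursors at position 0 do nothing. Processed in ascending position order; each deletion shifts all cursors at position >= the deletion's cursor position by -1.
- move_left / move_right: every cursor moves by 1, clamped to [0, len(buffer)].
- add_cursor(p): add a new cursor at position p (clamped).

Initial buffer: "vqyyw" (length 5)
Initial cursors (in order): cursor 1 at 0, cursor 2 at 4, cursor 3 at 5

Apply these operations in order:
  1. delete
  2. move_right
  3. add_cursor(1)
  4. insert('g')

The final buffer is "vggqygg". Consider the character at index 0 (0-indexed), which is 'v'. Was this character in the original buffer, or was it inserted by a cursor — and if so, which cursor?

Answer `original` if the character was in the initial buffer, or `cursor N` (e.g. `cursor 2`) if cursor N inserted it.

After op 1 (delete): buffer="vqy" (len 3), cursors c1@0 c2@3 c3@3, authorship ...
After op 2 (move_right): buffer="vqy" (len 3), cursors c1@1 c2@3 c3@3, authorship ...
After op 3 (add_cursor(1)): buffer="vqy" (len 3), cursors c1@1 c4@1 c2@3 c3@3, authorship ...
After op 4 (insert('g')): buffer="vggqygg" (len 7), cursors c1@3 c4@3 c2@7 c3@7, authorship .14..23
Authorship (.=original, N=cursor N): . 1 4 . . 2 3
Index 0: author = original

Answer: original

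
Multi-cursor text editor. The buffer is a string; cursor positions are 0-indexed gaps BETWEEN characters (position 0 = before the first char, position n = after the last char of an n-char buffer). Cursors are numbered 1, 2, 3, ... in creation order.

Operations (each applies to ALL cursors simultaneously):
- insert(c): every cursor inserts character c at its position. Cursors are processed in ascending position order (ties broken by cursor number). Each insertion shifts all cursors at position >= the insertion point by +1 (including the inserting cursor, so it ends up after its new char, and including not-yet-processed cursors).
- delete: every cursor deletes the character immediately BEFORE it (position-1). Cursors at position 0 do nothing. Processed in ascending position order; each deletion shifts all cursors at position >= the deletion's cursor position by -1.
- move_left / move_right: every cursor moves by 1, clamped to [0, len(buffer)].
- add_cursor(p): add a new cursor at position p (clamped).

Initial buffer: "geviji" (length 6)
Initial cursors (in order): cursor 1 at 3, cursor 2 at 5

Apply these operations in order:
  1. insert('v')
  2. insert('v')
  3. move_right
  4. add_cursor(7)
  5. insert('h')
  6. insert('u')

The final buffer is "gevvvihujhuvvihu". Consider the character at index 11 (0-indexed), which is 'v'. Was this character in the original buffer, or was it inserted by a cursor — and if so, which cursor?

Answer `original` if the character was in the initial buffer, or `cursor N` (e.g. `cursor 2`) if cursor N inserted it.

After op 1 (insert('v')): buffer="gevvijvi" (len 8), cursors c1@4 c2@7, authorship ...1..2.
After op 2 (insert('v')): buffer="gevvvijvvi" (len 10), cursors c1@5 c2@9, authorship ...11..22.
After op 3 (move_right): buffer="gevvvijvvi" (len 10), cursors c1@6 c2@10, authorship ...11..22.
After op 4 (add_cursor(7)): buffer="gevvvijvvi" (len 10), cursors c1@6 c3@7 c2@10, authorship ...11..22.
After op 5 (insert('h')): buffer="gevvvihjhvvih" (len 13), cursors c1@7 c3@9 c2@13, authorship ...11.1.322.2
After op 6 (insert('u')): buffer="gevvvihujhuvvihu" (len 16), cursors c1@8 c3@11 c2@16, authorship ...11.11.3322.22
Authorship (.=original, N=cursor N): . . . 1 1 . 1 1 . 3 3 2 2 . 2 2
Index 11: author = 2

Answer: cursor 2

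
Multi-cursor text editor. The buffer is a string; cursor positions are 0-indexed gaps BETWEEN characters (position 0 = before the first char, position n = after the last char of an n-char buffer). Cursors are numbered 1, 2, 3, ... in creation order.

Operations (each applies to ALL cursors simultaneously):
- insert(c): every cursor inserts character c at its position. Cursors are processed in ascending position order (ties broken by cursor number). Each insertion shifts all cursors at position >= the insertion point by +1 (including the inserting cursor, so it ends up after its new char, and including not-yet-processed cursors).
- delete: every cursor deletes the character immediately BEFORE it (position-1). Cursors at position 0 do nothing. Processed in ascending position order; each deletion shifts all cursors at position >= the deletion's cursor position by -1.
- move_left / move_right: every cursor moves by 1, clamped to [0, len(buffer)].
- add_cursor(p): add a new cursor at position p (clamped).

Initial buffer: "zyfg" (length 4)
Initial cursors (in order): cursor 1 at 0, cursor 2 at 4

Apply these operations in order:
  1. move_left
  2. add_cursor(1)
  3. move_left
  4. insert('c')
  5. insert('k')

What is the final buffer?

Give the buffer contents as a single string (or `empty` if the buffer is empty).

Answer: cckkzyckfg

Derivation:
After op 1 (move_left): buffer="zyfg" (len 4), cursors c1@0 c2@3, authorship ....
After op 2 (add_cursor(1)): buffer="zyfg" (len 4), cursors c1@0 c3@1 c2@3, authorship ....
After op 3 (move_left): buffer="zyfg" (len 4), cursors c1@0 c3@0 c2@2, authorship ....
After op 4 (insert('c')): buffer="cczycfg" (len 7), cursors c1@2 c3@2 c2@5, authorship 13..2..
After op 5 (insert('k')): buffer="cckkzyckfg" (len 10), cursors c1@4 c3@4 c2@8, authorship 1313..22..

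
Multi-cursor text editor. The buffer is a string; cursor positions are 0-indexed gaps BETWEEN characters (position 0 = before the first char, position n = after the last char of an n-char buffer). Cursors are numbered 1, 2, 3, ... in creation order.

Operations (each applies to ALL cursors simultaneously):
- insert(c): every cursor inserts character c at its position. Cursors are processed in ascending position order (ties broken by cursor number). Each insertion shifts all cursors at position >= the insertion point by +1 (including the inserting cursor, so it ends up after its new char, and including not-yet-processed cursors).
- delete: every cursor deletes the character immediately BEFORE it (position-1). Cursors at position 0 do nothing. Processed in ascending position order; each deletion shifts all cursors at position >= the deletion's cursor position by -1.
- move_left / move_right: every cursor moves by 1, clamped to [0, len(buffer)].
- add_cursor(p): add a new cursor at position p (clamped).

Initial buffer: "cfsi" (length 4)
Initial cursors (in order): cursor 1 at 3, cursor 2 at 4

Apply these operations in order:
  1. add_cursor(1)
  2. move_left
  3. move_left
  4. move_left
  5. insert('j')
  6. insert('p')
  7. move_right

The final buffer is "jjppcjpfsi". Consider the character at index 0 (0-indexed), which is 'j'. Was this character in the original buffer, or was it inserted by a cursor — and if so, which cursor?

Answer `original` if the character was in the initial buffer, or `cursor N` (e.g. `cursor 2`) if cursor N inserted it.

Answer: cursor 1

Derivation:
After op 1 (add_cursor(1)): buffer="cfsi" (len 4), cursors c3@1 c1@3 c2@4, authorship ....
After op 2 (move_left): buffer="cfsi" (len 4), cursors c3@0 c1@2 c2@3, authorship ....
After op 3 (move_left): buffer="cfsi" (len 4), cursors c3@0 c1@1 c2@2, authorship ....
After op 4 (move_left): buffer="cfsi" (len 4), cursors c1@0 c3@0 c2@1, authorship ....
After op 5 (insert('j')): buffer="jjcjfsi" (len 7), cursors c1@2 c3@2 c2@4, authorship 13.2...
After op 6 (insert('p')): buffer="jjppcjpfsi" (len 10), cursors c1@4 c3@4 c2@7, authorship 1313.22...
After op 7 (move_right): buffer="jjppcjpfsi" (len 10), cursors c1@5 c3@5 c2@8, authorship 1313.22...
Authorship (.=original, N=cursor N): 1 3 1 3 . 2 2 . . .
Index 0: author = 1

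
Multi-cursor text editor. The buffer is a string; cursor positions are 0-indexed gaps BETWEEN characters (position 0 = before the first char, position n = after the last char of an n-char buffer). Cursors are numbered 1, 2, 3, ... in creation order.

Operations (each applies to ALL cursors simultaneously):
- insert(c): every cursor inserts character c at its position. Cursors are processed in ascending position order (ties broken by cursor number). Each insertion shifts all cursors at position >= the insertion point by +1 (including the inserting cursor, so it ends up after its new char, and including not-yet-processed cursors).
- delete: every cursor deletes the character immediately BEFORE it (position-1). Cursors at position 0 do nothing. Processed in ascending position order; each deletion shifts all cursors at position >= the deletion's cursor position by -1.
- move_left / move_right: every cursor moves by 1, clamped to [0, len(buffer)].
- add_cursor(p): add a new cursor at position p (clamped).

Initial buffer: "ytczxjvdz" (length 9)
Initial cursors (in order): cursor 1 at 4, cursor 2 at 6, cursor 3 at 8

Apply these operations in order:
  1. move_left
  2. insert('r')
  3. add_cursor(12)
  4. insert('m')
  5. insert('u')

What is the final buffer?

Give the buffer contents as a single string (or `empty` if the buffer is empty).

After op 1 (move_left): buffer="ytczxjvdz" (len 9), cursors c1@3 c2@5 c3@7, authorship .........
After op 2 (insert('r')): buffer="ytcrzxrjvrdz" (len 12), cursors c1@4 c2@7 c3@10, authorship ...1..2..3..
After op 3 (add_cursor(12)): buffer="ytcrzxrjvrdz" (len 12), cursors c1@4 c2@7 c3@10 c4@12, authorship ...1..2..3..
After op 4 (insert('m')): buffer="ytcrmzxrmjvrmdzm" (len 16), cursors c1@5 c2@9 c3@13 c4@16, authorship ...11..22..33..4
After op 5 (insert('u')): buffer="ytcrmuzxrmujvrmudzmu" (len 20), cursors c1@6 c2@11 c3@16 c4@20, authorship ...111..222..333..44

Answer: ytcrmuzxrmujvrmudzmu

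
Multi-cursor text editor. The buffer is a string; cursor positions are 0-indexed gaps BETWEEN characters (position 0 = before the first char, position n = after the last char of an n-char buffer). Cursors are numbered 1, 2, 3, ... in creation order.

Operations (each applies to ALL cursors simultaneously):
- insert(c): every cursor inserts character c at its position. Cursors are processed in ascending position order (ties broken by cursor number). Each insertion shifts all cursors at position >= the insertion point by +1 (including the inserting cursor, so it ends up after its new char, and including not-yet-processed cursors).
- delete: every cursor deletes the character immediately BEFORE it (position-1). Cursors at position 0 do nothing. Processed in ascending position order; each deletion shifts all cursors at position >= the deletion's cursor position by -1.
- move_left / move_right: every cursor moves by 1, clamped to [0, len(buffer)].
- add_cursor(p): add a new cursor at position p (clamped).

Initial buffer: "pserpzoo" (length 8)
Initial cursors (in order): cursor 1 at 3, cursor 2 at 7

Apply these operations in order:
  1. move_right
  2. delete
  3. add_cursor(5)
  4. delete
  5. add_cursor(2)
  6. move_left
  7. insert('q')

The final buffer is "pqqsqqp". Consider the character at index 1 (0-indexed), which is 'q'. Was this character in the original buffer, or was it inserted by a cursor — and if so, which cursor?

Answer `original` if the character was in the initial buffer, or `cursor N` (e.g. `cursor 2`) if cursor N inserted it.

After op 1 (move_right): buffer="pserpzoo" (len 8), cursors c1@4 c2@8, authorship ........
After op 2 (delete): buffer="psepzo" (len 6), cursors c1@3 c2@6, authorship ......
After op 3 (add_cursor(5)): buffer="psepzo" (len 6), cursors c1@3 c3@5 c2@6, authorship ......
After op 4 (delete): buffer="psp" (len 3), cursors c1@2 c2@3 c3@3, authorship ...
After op 5 (add_cursor(2)): buffer="psp" (len 3), cursors c1@2 c4@2 c2@3 c3@3, authorship ...
After op 6 (move_left): buffer="psp" (len 3), cursors c1@1 c4@1 c2@2 c3@2, authorship ...
After op 7 (insert('q')): buffer="pqqsqqp" (len 7), cursors c1@3 c4@3 c2@6 c3@6, authorship .14.23.
Authorship (.=original, N=cursor N): . 1 4 . 2 3 .
Index 1: author = 1

Answer: cursor 1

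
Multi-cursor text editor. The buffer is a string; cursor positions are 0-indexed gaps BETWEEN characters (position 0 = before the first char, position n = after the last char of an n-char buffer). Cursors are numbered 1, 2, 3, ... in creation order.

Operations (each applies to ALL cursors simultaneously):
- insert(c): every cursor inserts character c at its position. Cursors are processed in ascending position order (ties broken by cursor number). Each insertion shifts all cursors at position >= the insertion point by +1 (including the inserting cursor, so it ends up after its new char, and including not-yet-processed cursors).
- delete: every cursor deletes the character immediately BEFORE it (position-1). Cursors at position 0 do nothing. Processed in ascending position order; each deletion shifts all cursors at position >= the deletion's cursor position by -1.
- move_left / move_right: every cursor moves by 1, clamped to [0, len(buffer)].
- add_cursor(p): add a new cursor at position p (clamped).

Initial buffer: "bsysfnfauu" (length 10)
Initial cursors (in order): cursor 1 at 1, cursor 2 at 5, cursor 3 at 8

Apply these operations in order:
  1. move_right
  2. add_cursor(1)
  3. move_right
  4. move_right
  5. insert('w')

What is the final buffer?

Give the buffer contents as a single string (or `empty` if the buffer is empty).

Answer: bsywswfnfawuuw

Derivation:
After op 1 (move_right): buffer="bsysfnfauu" (len 10), cursors c1@2 c2@6 c3@9, authorship ..........
After op 2 (add_cursor(1)): buffer="bsysfnfauu" (len 10), cursors c4@1 c1@2 c2@6 c3@9, authorship ..........
After op 3 (move_right): buffer="bsysfnfauu" (len 10), cursors c4@2 c1@3 c2@7 c3@10, authorship ..........
After op 4 (move_right): buffer="bsysfnfauu" (len 10), cursors c4@3 c1@4 c2@8 c3@10, authorship ..........
After op 5 (insert('w')): buffer="bsywswfnfawuuw" (len 14), cursors c4@4 c1@6 c2@11 c3@14, authorship ...4.1....2..3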